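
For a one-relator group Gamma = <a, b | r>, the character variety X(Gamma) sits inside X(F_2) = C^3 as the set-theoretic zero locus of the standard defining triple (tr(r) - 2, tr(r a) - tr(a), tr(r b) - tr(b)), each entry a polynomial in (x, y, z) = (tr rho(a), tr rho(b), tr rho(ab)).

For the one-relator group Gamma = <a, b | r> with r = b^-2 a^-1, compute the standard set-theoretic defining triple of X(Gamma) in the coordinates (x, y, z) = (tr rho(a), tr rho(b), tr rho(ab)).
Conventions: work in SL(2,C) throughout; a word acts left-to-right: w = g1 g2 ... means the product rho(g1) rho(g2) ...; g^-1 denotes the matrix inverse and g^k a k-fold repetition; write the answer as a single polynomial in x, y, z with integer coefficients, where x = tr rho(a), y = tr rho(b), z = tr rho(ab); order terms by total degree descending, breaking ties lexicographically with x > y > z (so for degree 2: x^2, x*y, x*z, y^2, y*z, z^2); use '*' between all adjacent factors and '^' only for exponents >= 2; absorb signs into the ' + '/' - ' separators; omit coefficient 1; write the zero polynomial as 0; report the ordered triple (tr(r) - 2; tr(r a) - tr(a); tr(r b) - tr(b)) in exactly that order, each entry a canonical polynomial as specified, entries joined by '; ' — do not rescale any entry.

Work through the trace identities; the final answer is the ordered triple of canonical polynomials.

trace(b^-1) = trace(b) = y
reduce: trace(b^-2) = trace(b^-1)*trace(b) - trace(1)  (eliminate b^-1) = y^2 - 2
so trace(a b^-1) = trace(a)*trace(b) - trace(a b)  (eliminate b^-1) = x*y - z
reduce: trace(b^-2 a) = trace(a b^-1)*trace(b) - trace(a)  (eliminate b^-1) = x*y^2 - y*z - x
so trace(b^-2 a^-1) = trace(b^-2)*trace(a) - trace(b^-2 a)  (eliminate a^-1) = y*z - x
assemble the triple (trace(r) - 2; trace(r a) - x; trace(r b) - y)

y*z - x - 2; y^2 - x - 2; -y + z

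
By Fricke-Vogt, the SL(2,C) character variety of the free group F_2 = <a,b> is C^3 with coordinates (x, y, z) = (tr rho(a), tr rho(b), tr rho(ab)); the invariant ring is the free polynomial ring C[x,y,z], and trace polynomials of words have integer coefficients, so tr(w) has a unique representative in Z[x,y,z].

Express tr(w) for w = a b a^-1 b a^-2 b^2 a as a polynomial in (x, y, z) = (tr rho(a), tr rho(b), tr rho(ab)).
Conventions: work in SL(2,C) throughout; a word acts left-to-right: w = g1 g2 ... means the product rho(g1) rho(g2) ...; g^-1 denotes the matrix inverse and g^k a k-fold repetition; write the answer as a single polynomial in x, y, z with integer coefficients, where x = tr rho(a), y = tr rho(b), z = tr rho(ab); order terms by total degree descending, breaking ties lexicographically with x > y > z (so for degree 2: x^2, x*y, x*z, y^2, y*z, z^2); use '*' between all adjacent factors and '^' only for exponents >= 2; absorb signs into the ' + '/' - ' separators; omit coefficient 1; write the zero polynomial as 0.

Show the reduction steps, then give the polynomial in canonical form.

so trace(b a b) = trace(b)*trace(a b) - trace(a) = y*z - x
so trace(b^3 a) = trace(b)*trace(b a b) - trace(b a) = y^2*z - x*y - z
trace(b^2) = trace(b)*trace(b) - trace(1) = y^2 - 2
reduce: trace(b^3) = trace(b)*trace(b^2) - trace(b) = y^3 - 3*y
trace(b a^2 b^2) = trace(a)*trace(b^3 a) - trace(b^3) = x*y^2*z - x^2*y - y^3 - x*z + 3*y
so trace(b a^2 b) = trace(a)*trace(b^2 a) - trace(b^2) = x*y*z - x^2 - y^2 + 2
trace(b^2 a^2 b^2) = trace(b)*trace(b a^2 b^2) - trace(b a^2 b) = x*y^3*z - x^2*y^2 - y^4 - 2*x*y*z + x^2 + 4*y^2 - 2
trace(a b a b) = trace(a b)*trace(a b) - trace(1) = z^2 - 2
trace(a b a) = trace(a)*trace(b a) - trace(b) = x*z - y
reduce: trace(a b^2 a b) = trace(b)*trace(a b a b) - trace(a b a) = y*z^2 - x*z - y
reduce: trace(b^2 a b^2 a) = trace(b)*trace(a b^2 a b) - trace(a b^2 a) = y^2*z^2 - 2*x*y*z + x^2 - 2
so trace(b^2 a b^2) = trace(b)*trace(a b^3) - trace(a b^2) = y^3*z - x*y^2 - 2*y*z + x
trace(b^2 a^2 b^2 a) = trace(a)*trace(b^2 a b^2 a) - trace(b^2 a b^2) = x*y^2*z^2 - 2*x^2*y*z - y^3*z + x^3 + x*y^2 + 2*y*z - 3*x
reduce: trace(b a^-1 b^2 a^2 b) = trace(b^2 a^2 b^2)*trace(a) - trace(b^2 a^2 b^2 a) = x^2*y^3*z - x^3*y^2 - x*y^4 - x*y^2*z^2 + y^3*z + 3*x*y^2 - 2*y*z + x
trace(a^2 b a b^2) = trace(a)*trace(b a b^2 a) - trace(b a b^2) = x*y*z^2 - x^2*z - y^2*z + z
so trace(a^2 b a b) = trace(a)*trace(b a b a) - trace(b a b) = x*z^2 - y*z - x
trace(b^2 a^2 b a b) = trace(b)*trace(a^2 b a b^2) - trace(a^2 b a b) = x*y^2*z^2 - x^2*y*z - y^3*z - x*z^2 + 2*y*z + x
trace(b a b a b a) = trace(a b a b)*trace(a b) - trace(b a) = z^3 - 3*z
reduce: trace(a^2 b a b a b) = trace(a)*trace(b a b a b a) - trace(b a b a b) = x*z^3 - y*z^2 - 2*x*z + y
trace(a^2 b a b a) = trace(a)*trace(a b a b a) - trace(a b a b) = x^2*z^2 - x*y*z - x^2 - z^2 + 2
trace(b^2 a^2 b a b a) = trace(b)*trace(a^2 b a b a b) - trace(a^2 b a b a) = x*y*z^3 - x^2*z^2 - y^2*z^2 - x*y*z + x^2 + y^2 + z^2 - 2
trace(b a^-1 b^2 a^2 b a) = trace(b^2 a^2 b a b)*trace(a) - trace(b^2 a^2 b a b a) = x^2*y^2*z^2 - x^3*y*z - x*y^3*z - x*y*z^3 + y^2*z^2 + 3*x*y*z - y^2 - z^2 + 2
trace(a^-1 b^2 a^2 b a^-1 b) = trace(b a^-1 b^2 a^2 b)*trace(a) - trace(b a^-1 b^2 a^2 b a) = x^3*y^3*z - x^4*y^2 - x^2*y^4 - 2*x^2*y^2*z^2 + x^3*y*z + 2*x*y^3*z + x*y*z^3 + 3*x^2*y^2 - y^2*z^2 - 5*x*y*z + x^2 + y^2 + z^2 - 2
trace(b^2 a^2 b a^-1 b) = trace(b^3 a^2 b)*trace(a) - trace(b^3 a^2 b a) = x^2*y^3*z - x^3*y^2 - x*y^4 - x*y^2*z^2 - x^2*y*z + y^3*z + x^3 + 4*x*y^2 + x*z^2 - 2*y*z - 3*x
reduce: trace(a b a^-1 b a^-2 b^2 a) = trace(a^-1 b^2 a^2 b a^-1 b)*trace(a) - trace(a^-1 b^2 a^2 b a^-1 b a) = x^4*y^3*z - x^5*y^2 - x^3*y^4 - 2*x^3*y^2*z^2 + x^4*y*z + x^2*y^3*z + x^2*y*z^3 + 4*x^3*y^2 + x*y^4 - 4*x^2*y*z - y^3*z - 3*x*y^2 + 2*y*z + x

x^4*y^3*z - x^5*y^2 - x^3*y^4 - 2*x^3*y^2*z^2 + x^4*y*z + x^2*y^3*z + x^2*y*z^3 + 4*x^3*y^2 + x*y^4 - 4*x^2*y*z - y^3*z - 3*x*y^2 + 2*y*z + x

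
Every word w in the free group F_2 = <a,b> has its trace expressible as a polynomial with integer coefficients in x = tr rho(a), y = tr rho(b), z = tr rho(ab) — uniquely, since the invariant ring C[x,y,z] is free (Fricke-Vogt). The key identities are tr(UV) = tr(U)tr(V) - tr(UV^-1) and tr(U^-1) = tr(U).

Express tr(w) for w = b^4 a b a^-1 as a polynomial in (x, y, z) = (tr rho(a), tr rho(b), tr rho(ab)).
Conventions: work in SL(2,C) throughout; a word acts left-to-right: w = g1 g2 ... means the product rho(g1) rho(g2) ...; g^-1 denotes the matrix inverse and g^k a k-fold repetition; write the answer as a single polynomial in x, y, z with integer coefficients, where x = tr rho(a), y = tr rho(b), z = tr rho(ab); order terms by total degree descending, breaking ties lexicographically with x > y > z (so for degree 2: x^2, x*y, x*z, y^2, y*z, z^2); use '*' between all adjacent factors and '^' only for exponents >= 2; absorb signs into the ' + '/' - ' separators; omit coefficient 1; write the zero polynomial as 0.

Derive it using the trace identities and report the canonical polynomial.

tr(a b^2) = tr(b) tr(a b) - tr(a) = y*z - x
tr(b a b^2) = tr(b) tr(a b^2) - tr(a b) = y^2*z - x*y - z
tr(a b^4) = tr(b) tr(b a b^2) - tr(b a b) = y^3*z - x*y^2 - 2*y*z + x
tr(b^4 a b) = tr(b) tr(a b^4) - tr(a b^3) = y^4*z - x*y^3 - 3*y^2*z + 2*x*y + z
tr(a b a b) = tr(a b) tr(a b) - tr(1)   [split at repeated a] = z^2 - 2
tr(a b a) = tr(a) tr(b a) - tr(b) = x*z - y
tr(a b a b^2) = tr(b) tr(a b a b) - tr(a b a) = y*z^2 - x*z - y
tr(b^2 a b a b) = tr(b) tr(a b a b^2) - tr(a b a b) = y^2*z^2 - x*y*z - y^2 - z^2 + 2
tr(b^4 a b a) = tr(b) tr(b^2 a b a b) - tr(b^2 a b a) = y^3*z^2 - x*y^2*z - y^3 - 2*y*z^2 + x*z + 3*y
tr(b^4 a b a^-1) = tr(b^4 a b) tr(a) - tr(b^4 a b a) = x*y^4*z - x^2*y^3 - y^3*z^2 - 2*x*y^2*z + 2*x^2*y + y^3 + 2*y*z^2 - 3*y

x*y^4*z - x^2*y^3 - y^3*z^2 - 2*x*y^2*z + 2*x^2*y + y^3 + 2*y*z^2 - 3*y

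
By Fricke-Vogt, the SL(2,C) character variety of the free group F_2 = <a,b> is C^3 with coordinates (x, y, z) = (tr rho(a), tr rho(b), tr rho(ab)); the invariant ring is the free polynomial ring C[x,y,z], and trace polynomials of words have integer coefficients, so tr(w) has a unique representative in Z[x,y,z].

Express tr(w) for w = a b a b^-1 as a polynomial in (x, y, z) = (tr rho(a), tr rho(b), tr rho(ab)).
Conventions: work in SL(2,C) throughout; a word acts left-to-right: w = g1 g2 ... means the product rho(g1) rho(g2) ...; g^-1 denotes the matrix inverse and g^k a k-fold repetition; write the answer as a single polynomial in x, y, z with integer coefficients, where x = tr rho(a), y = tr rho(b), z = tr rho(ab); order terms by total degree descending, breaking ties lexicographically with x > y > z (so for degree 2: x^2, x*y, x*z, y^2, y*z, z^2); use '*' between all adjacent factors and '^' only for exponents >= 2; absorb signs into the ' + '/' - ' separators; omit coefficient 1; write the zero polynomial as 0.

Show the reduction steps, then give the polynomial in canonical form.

x*y*z - y^2 - z^2 + 2

tr(a b a) = tr(a) * tr(b a) - tr(b) = x*z - y
reduce: tr(a b a b) = tr(a b) * tr(a b) - tr(1)   [split at repeated a] = z^2 - 2
tr(a b a b^-1) = tr(a b a) * tr(b) - tr(a b a b) = x*y*z - y^2 - z^2 + 2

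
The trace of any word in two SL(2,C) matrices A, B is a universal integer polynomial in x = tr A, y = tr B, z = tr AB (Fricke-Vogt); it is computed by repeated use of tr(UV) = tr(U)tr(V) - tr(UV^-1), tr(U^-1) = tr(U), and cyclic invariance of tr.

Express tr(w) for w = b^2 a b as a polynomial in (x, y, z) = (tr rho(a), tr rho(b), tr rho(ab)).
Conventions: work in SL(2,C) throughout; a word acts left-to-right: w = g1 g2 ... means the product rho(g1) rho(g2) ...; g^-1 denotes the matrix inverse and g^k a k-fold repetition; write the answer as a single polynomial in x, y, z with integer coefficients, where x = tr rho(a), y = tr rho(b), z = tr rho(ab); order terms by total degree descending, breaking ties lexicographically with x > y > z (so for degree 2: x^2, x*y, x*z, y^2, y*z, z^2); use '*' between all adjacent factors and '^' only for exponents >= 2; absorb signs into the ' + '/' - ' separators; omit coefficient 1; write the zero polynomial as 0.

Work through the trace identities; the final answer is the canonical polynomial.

reduce: tr(b a b) = tr(b)*tr(a b) - tr(a) = y*z - x
tr(b^2 a b) = tr(b)*tr(b a b) - tr(b a) = y^2*z - x*y - z

y^2*z - x*y - z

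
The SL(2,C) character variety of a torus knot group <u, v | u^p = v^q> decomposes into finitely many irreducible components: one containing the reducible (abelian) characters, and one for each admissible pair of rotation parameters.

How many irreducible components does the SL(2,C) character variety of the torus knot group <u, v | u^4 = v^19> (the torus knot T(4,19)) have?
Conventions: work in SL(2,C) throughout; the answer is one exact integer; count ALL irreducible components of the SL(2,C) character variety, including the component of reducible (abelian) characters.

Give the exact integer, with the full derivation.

In the torus knot group T(4,19), u^4 = v^19 is central, so an irreducible representation sends it to +I or -I (Schur).
On an irreducible component, tr(u) is locked at 2*cos(pi*alpha/4) for some alpha in 1..3, and tr(v) at 2*cos(pi*beta/19) for some beta in 1..18.
Consistency of u^4 = (-1)^alpha I with v^19 = (-1)^beta I forces alpha = beta (mod 2).
count pairs: odd alpha (2 choices) x odd beta (9), plus even alpha (1) x even beta (9): 2*9 + 1*9 = 27.
That is 27 components of irreducible characters, and with the reducible (abelian) component the total is 28.

28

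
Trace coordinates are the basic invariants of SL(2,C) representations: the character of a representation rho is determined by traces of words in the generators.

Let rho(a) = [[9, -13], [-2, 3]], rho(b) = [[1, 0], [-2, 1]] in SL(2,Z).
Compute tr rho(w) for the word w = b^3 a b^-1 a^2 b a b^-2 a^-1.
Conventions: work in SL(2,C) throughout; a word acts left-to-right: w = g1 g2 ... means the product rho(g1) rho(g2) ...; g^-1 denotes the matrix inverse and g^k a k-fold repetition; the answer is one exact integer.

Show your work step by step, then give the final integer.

rho(b) = [[1, 0], [-2, 1]]
... * rho(b) = [[1, 0], [-2, 1]]  ->  [[1, 0], [-4, 1]]
... * rho(b) = [[1, 0], [-2, 1]]  ->  [[1, 0], [-6, 1]]
... * rho(a) = [[9, -13], [-2, 3]]  ->  [[9, -13], [-56, 81]]
... * rho(b^-1) = [[1, 0], [2, 1]]  ->  [[-17, -13], [106, 81]]
... * rho(a) = [[9, -13], [-2, 3]]  ->  [[-127, 182], [792, -1135]]
... * rho(a) = [[9, -13], [-2, 3]]  ->  [[-1507, 2197], [9398, -13701]]
... * rho(b) = [[1, 0], [-2, 1]]  ->  [[-5901, 2197], [36800, -13701]]
... * rho(a) = [[9, -13], [-2, 3]]  ->  [[-57503, 83304], [358602, -519503]]
... * rho(b^-1) = [[1, 0], [2, 1]]  ->  [[109105, 83304], [-680404, -519503]]
... * rho(b^-1) = [[1, 0], [2, 1]]  ->  [[275713, 83304], [-1719410, -519503]]
... * rho(a^-1) = [[3, 13], [2, 9]]  ->  [[993747, 4334005], [-6197236, -27027857]]
tr = 993747 + -27027857 = -26034110

-26034110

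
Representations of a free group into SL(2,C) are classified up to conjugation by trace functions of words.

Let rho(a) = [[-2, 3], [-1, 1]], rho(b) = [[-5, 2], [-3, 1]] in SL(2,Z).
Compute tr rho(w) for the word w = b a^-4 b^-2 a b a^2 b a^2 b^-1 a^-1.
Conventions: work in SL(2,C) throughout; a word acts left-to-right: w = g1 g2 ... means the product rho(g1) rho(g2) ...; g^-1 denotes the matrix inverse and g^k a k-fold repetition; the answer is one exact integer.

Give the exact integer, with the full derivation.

rho(b) = [[-5, 2], [-3, 1]]
... * rho(a^-1) = [[1, -3], [1, -2]]  ->  [[-3, 11], [-2, 7]]
... * rho(a^-1) = [[1, -3], [1, -2]]  ->  [[8, -13], [5, -8]]
... * rho(a^-1) = [[1, -3], [1, -2]]  ->  [[-5, 2], [-3, 1]]
... * rho(a^-1) = [[1, -3], [1, -2]]  ->  [[-3, 11], [-2, 7]]
... * rho(b^-1) = [[1, -2], [3, -5]]  ->  [[30, -49], [19, -31]]
... * rho(b^-1) = [[1, -2], [3, -5]]  ->  [[-117, 185], [-74, 117]]
... * rho(a) = [[-2, 3], [-1, 1]]  ->  [[49, -166], [31, -105]]
... * rho(b) = [[-5, 2], [-3, 1]]  ->  [[253, -68], [160, -43]]
... * rho(a) = [[-2, 3], [-1, 1]]  ->  [[-438, 691], [-277, 437]]
... * rho(a) = [[-2, 3], [-1, 1]]  ->  [[185, -623], [117, -394]]
... * rho(b) = [[-5, 2], [-3, 1]]  ->  [[944, -253], [597, -160]]
... * rho(a) = [[-2, 3], [-1, 1]]  ->  [[-1635, 2579], [-1034, 1631]]
... * rho(a) = [[-2, 3], [-1, 1]]  ->  [[691, -2326], [437, -1471]]
... * rho(b^-1) = [[1, -2], [3, -5]]  ->  [[-6287, 10248], [-3976, 6481]]
... * rho(a^-1) = [[1, -3], [1, -2]]  ->  [[3961, -1635], [2505, -1034]]
tr = 3961 + -1034 = 2927

2927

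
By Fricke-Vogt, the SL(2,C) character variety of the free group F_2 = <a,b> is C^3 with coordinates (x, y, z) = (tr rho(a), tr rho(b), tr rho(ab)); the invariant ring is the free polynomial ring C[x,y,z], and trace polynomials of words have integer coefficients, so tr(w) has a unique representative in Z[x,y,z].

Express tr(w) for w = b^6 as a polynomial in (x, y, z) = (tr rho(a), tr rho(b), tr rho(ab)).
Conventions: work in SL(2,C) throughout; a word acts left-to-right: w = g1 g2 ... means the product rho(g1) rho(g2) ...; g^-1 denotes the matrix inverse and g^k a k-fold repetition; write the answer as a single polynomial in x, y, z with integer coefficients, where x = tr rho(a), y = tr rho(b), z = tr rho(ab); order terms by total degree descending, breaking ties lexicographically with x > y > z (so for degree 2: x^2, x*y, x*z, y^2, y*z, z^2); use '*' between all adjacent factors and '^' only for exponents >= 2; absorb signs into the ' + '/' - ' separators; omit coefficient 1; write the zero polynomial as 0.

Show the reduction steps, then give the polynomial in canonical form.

tr(b^2) = tr(b) tr(b) - tr(1)   [square of b] = y^2 - 2
tr(b^3) = tr(b) tr(b^2) - tr(b)   [square of b] = y^3 - 3*y
tr(b^4) = tr(b) tr(b^3) - tr(b^2)   [square of b] = y^4 - 4*y^2 + 2
tr(b^5) = tr(b) tr(b^4) - tr(b^3)   [square of b] = y^5 - 5*y^3 + 5*y
tr(b^6) = tr(b) tr(b^5) - tr(b^4)   [square of b] = y^6 - 6*y^4 + 9*y^2 - 2

y^6 - 6*y^4 + 9*y^2 - 2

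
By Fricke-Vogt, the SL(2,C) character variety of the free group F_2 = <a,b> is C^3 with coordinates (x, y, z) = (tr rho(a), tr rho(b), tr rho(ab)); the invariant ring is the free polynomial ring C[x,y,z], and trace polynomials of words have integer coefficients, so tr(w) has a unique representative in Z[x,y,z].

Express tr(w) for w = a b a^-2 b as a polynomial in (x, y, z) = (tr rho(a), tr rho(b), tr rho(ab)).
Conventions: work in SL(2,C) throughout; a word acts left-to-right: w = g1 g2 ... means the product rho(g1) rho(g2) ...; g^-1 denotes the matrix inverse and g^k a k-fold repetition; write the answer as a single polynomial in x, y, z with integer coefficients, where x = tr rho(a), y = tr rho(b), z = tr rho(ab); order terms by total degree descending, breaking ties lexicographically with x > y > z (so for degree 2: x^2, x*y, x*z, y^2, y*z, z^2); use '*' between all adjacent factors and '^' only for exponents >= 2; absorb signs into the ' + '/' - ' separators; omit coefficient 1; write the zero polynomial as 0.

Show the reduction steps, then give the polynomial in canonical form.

tr(b a b) = tr(b) * tr(a b) - tr(a) = y*z - x
tr(b a b a) = tr(b a) * tr(b a) - tr(1) = z^2 - 2
tr(a^-1 b a b) = tr(b a b) * tr(a) - tr(b a b a) = x*y*z - x^2 - z^2 + 2
tr(a b a^-2 b) = tr(a^-1 b a b) * tr(a) - tr(a^-1 b a b a) = x^2*y*z - x^3 - x*z^2 - y*z + 3*x

x^2*y*z - x^3 - x*z^2 - y*z + 3*x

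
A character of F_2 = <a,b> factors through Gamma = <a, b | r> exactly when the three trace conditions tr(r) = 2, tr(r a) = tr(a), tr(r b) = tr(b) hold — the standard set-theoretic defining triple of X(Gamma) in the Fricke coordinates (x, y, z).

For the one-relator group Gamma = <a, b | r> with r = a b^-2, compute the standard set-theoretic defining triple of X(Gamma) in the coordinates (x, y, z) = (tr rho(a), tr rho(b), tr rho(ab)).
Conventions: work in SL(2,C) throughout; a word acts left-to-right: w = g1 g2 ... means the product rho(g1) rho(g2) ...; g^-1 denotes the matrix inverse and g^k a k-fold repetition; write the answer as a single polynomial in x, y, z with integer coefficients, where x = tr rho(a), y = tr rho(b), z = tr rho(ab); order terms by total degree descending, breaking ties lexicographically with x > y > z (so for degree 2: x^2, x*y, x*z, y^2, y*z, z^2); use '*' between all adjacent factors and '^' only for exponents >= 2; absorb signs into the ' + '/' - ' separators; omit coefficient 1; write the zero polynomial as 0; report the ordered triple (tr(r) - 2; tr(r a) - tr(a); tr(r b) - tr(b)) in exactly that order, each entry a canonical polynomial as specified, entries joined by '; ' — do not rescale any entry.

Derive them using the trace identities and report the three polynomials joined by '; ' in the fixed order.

tr(a b^-1) = tr(a)*tr(b) - tr(a b)  (eliminate b^-1) = x*y - z
tr(a b^-2) = tr(a b^-1)*tr(b) - tr(a)  (eliminate b^-1) = x*y^2 - y*z - x
tr(a^2) = tr(a)*tr(a) - tr(1)  (reduce the a square) = x^2 - 2
tr(a^2 b) = tr(a)*tr(b a) - tr(b)  (reduce the a square) = x*z - y
tr(b^-1 a^2) = tr(a^2)*tr(b) - tr(a^2 b)  (eliminate b^-1) = x^2*y - x*z - y
tr(a b^-2 a) = tr(b^-1 a^2)*tr(b) - tr(b^-1 a^2 b)  (eliminate b^-1) = x^2*y^2 - x*y*z - x^2 - y^2 + 2
assemble the triple (tr(r) - 2; tr(r a) - x; tr(r b) - y)

x*y^2 - y*z - x - 2; x^2*y^2 - x*y*z - x^2 - y^2 - x + 2; x*y - y - z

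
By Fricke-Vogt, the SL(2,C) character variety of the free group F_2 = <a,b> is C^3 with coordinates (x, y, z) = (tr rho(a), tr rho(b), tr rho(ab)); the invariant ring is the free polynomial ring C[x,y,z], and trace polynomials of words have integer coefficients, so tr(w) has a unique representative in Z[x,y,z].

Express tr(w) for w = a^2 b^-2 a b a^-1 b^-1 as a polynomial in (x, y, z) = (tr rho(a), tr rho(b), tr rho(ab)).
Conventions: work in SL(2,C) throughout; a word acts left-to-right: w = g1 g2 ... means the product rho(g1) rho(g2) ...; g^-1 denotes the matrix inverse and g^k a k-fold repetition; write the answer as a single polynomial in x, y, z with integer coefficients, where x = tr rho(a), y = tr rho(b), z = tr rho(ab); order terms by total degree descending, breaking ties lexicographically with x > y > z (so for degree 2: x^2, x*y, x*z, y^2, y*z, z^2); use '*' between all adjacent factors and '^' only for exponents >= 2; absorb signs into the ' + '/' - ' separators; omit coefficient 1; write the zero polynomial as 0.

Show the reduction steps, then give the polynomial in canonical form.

trace(a^2) = trace(a) trace(a) - trace(1) = x^2 - 2
trace(a^3) = trace(a) trace(a^2) - trace(a) = x^3 - 3*x
trace(b a^2) = trace(a) trace(b a) - trace(b) = x*z - y
trace(a^2 b a) = trace(a) trace(b a^2) - trace(b a) = x^2*z - x*y - z
trace(a^3 b a) = trace(a) trace(a^2 b a) - trace(a^2 b) = x^3*z - x^2*y - 2*x*z + y
trace(b a b a) = trace(b a) trace(b a) - trace(1) = z^2 - 2
trace(b a b) = trace(b) trace(a b) - trace(a) = y*z - x
trace(a b a b a) = trace(a) trace(b a b a) - trace(b a b) = x*z^2 - y*z - x
trace(a^3 b a b) = trace(a) trace(a b a b a) - trace(a b a b) = x^2*z^2 - x*y*z - x^2 - z^2 + 2
trace(b^-1 a^3 b a) = trace(a^3 b a) trace(b) - trace(a^3 b a b) = x^3*y*z - x^2*y^2 - x^2*z^2 - x*y*z + x^2 + y^2 + z^2 - 2
trace(a b a^-1 b^-1 a^2) = trace(b^-1 a^3 b) trace(a) - trace(b^-1 a^3 b a) = -x^3*y*z + x^4 + x^2*y^2 + x^2*z^2 + x*y*z - 4*x^2 - y^2 - z^2 + 2
trace(b a b^2 a) = trace(b) trace(a b a b) - trace(a b a) = y*z^2 - x*z - y
trace(b a b^2) = trace(b) trace(b a b) - trace(b a) = y^2*z - x*y - z
trace(b a^2 b a b) = trace(a) trace(b a b^2 a) - trace(b a b^2) = x*y*z^2 - x^2*z - y^2*z + z
trace(b a b a b a) = trace(b a) trace(b a b a) - trace(b^-1 a^-1) = z^3 - 3*z
trace(b a^2 b a b a) = trace(a) trace(b a b a b a) - trace(b a b a b) = x*z^3 - y*z^2 - 2*x*z + y
trace(a^2 b a b a^-1 b) = trace(b a^2 b a b) trace(a) - trace(b a^2 b a b a) = x^2*y*z^2 - x^3*z - x*y^2*z - x*z^3 + y*z^2 + 3*x*z - y
trace(a b a^-1 b^-1 a^2 b) = trace(a^2 b a b a^-1) trace(b) - trace(a^2 b a b a^-1 b) = -x^2*y*z^2 + x^3*z + x*y^2*z + x*z^3 - 3*x*z - y
trace(a b a^-1 b^-1 a^2 b^-1) = trace(a b a^-1 b^-1 a^2) trace(b) - trace(a b a^-1 b^-1 a^2 b) = -x^3*y^2*z + x^4*y + x^2*y^3 + 2*x^2*y*z^2 - x^3*z - x*z^3 - 4*x^2*y - y^3 - y*z^2 + 3*x*z + 3*y
trace(a^2 b^-2 a b a^-1 b^-1) = trace(a b a^-1 b^-1 a^2 b^-1) trace(b) - trace(a b a^-1 b^-1 a^2) = -x^3*y^3*z + x^4*y^2 + x^2*y^4 + 2*x^2*y^2*z^2 - x*y*z^3 - x^4 - 5*x^2*y^2 - x^2*z^2 - y^4 - y^2*z^2 + 2*x*y*z + 4*x^2 + 4*y^2 + z^2 - 2

-x^3*y^3*z + x^4*y^2 + x^2*y^4 + 2*x^2*y^2*z^2 - x*y*z^3 - x^4 - 5*x^2*y^2 - x^2*z^2 - y^4 - y^2*z^2 + 2*x*y*z + 4*x^2 + 4*y^2 + z^2 - 2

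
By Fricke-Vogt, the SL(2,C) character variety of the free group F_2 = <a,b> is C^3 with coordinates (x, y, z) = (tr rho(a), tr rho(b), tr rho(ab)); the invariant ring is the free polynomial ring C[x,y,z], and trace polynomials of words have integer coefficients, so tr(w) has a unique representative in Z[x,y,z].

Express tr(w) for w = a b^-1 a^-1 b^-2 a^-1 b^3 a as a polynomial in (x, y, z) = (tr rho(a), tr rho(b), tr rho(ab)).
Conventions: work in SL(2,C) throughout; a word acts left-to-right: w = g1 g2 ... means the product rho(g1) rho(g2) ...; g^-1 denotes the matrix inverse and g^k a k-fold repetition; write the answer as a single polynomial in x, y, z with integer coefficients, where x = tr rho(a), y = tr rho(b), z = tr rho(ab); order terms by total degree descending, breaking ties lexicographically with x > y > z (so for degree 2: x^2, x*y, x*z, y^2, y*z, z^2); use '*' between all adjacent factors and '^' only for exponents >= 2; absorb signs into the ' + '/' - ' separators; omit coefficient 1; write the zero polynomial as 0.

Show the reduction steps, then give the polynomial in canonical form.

-x^2*y^4*z^2 + 2*x^3*y^3*z + x*y^5*z + x*y^3*z^3 - x^4*y^2 - x^2*y^4 - 2*x^3*y*z - 6*x*y^3*z - x*y*z^3 + x^4 + 6*x^2*y^2 + x^2*z^2 + y^4 + y^2*z^2 + 4*x*y*z - 4*x^2 - 4*y^2 + 2

reduce: tr(b^2) = tr(b) * tr(b) - tr(1)  (reduce the b square) = y^2 - 2
tr(b^3) = tr(b) * tr(b^2) - tr(b)  (reduce the b square) = y^3 - 3*y
so tr(b a b) = tr(b) * tr(a b) - tr(a)  (reduce the b square) = y*z - x
tr(a b^3) = tr(b) * tr(b a b) - tr(b a)  (reduce the b square) = y^2*z - x*y - z
reduce: tr(b^3 a b) = tr(b) * tr(a b^3) - tr(a b^2)  (reduce the b square) = y^3*z - x*y^2 - 2*y*z + x
tr(a b a b) = tr(b a) * tr(b a) - tr(1)  (split on b) = z^2 - 2
so tr(a b a) = tr(a) * tr(b a) - tr(b)  (reduce the a square) = x*z - y
tr(b a b a b) = tr(b) * tr(a b a b) - tr(a b a)  (reduce the b square) = y*z^2 - x*z - y
so tr(b^3 a b a) = tr(b) * tr(b a b a b) - tr(b a b a)  (reduce the b square) = y^2*z^2 - x*y*z - y^2 - z^2 + 2
tr(a^-1 b^3 a b) = tr(b^3 a b) * tr(a) - tr(b^3 a b a)  (eliminate a^-1) = x*y^3*z - x^2*y^2 - y^2*z^2 - x*y*z + x^2 + y^2 + z^2 - 2
so tr(b^-1 a^-1 b^3 a) = tr(a^-1 b^3 a) * tr(b) - tr(a^-1 b^3 a b)  (eliminate b^-1) = -x*y^3*z + x^2*y^2 + y^4 + y^2*z^2 + x*y*z - x^2 - 4*y^2 - z^2 + 2
tr(b^4) = tr(b) * tr(b^3) - tr(b^2)  (reduce the b square) = y^4 - 4*y^2 + 2
tr(b^3 a^2 b) = tr(a) * tr(b^4 a) - tr(b^4)  (reduce the a square) = x*y^3*z - x^2*y^2 - y^4 - 2*x*y*z + x^2 + 4*y^2 - 2
tr(b a b^4 a) = tr(b) * tr(a b a b^3) - tr(a b a b^2)  (reduce the b square) = y^3*z^2 - x*y^2*z - y^3 - 2*y*z^2 + x*z + 3*y
reduce: tr(b a b^4) = tr(b) * tr(b^2 a b^2) - tr(b^2 a b)  (reduce the b square) = y^4*z - x*y^3 - 3*y^2*z + 2*x*y + z
so tr(b^3 a^2 b a b) = tr(a) * tr(b a b^4 a) - tr(b a b^4)  (reduce the a square) = x*y^3*z^2 - x^2*y^2*z - y^4*z - 2*x*y*z^2 + x^2*z + 3*y^2*z + x*y - z
tr(a b a b a b) = tr(a b) * tr(a b a b) - tr(a^-1 b^-1)  (split on a) = z^3 - 3*z
tr(a b a b a) = tr(a) * tr(b a b a) - tr(b a b)  (reduce the a square) = x*z^2 - y*z - x
so tr(b a b a b^2 a) = tr(b) * tr(a b a b a b) - tr(a b a b a)  (reduce the b square) = y*z^3 - x*z^2 - 2*y*z + x
reduce: tr(b a^2 b a b a b) = tr(a) * tr(b a b a b^2 a) - tr(b a b a b^2)  (reduce the a square) = x*y*z^3 - x^2*z^2 - y^2*z^2 - x*y*z + x^2 + y^2 + z^2 - 2
reduce: tr(b a^2 b a b a) = tr(a) * tr(b a b a b a) - tr(b a b a b)  (reduce the a square) = x*z^3 - y*z^2 - 2*x*z + y
so tr(b^3 a^2 b a b a) = tr(b) * tr(b a^2 b a b a b) - tr(b a^2 b a b a)  (reduce the b square) = x*y^2*z^3 - x^2*y*z^2 - y^3*z^2 - x*y^2*z - x*z^3 + x^2*y + y^3 + 2*y*z^2 + 2*x*z - 3*y
tr(a^-1 b^3 a^2 b a b) = tr(b^3 a^2 b a b) * tr(a) - tr(b^3 a^2 b a b a)  (eliminate a^-1) = x^2*y^3*z^2 - x^3*y^2*z - x*y^4*z - x*y^2*z^3 - x^2*y*z^2 + y^3*z^2 + x^3*z + 4*x*y^2*z + x*z^3 - y^3 - 2*y*z^2 - 3*x*z + 3*y
tr(b^-1 a^-1 b^3 a^2 b a) = tr(a^-1 b^3 a^2 b a) * tr(b) - tr(a^-1 b^3 a^2 b a b)  (eliminate b^-1) = -x^2*y^3*z^2 + x^3*y^2*z + 2*x*y^4*z + x*y^2*z^3 - x^2*y^3 + x^2*y*z^2 - y^5 - y^3*z^2 - x^3*z - 6*x*y^2*z - x*z^3 + x^2*y + 5*y^3 + 2*y*z^2 + 3*x*z - 5*y
tr(a^-1 b^-1 a^-1 b^3 a^2 b) = tr(b^-1 a^-1 b^3 a^2 b) * tr(a) - tr(b^-1 a^-1 b^3 a^2 b a)  (eliminate a^-1) = x^2*y^3*z^2 - x^3*y^2*z - 2*x*y^4*z - x*y^2*z^3 + x^2*y^3 - x^2*y*z^2 + y^5 + y^3*z^2 + x^3*z + 7*x*y^2*z + x*z^3 - 2*x^2*y - 5*y^3 - 2*y*z^2 - 4*x*z + 5*y
so tr(b^-1 a^-1 b^3 a^2 b^-1 a^-1) = tr(a^-1 b^-1 a^-1 b^3 a^2) * tr(b) - tr(a^-1 b^-1 a^-1 b^3 a^2 b)  (eliminate b^-1) = -x^2*y^3*z^2 + x^3*y^2*z + x*y^4*z + x*y^2*z^3 + x^2*y*z^2 - x^3*z - 6*x*y^2*z - x*z^3 + x^2*y + y^3 + y*z^2 + 4*x*z - 3*y
tr(b^3 a^2 b a) = tr(a) * tr(b a b^3 a) - tr(b a b^3)  (reduce the a square) = x*y^2*z^2 - x^2*y*z - y^3*z - x*z^2 + 2*y*z + x
tr(b^3 a^2 b a^-1) = tr(b^3 a^2 b) * tr(a) - tr(b^3 a^2 b a)  (eliminate a^-1) = x^2*y^3*z - x^3*y^2 - x*y^4 - x*y^2*z^2 - x^2*y*z + y^3*z + x^3 + 4*x*y^2 + x*z^2 - 2*y*z - 3*x
tr(a^-2 b^3 a^2 b) = tr(b^3 a^2 b a^-1) * tr(a) - tr(b^3 a^2 b)  (eliminate a^-1) = x^3*y^3*z - x^4*y^2 - x^2*y^4 - x^2*y^2*z^2 - x^3*y*z + x^4 + 5*x^2*y^2 + x^2*z^2 + y^4 - 4*x^2 - 4*y^2 + 2
so tr(a^-1 b^3 a^2 b^-1 a^-1) = tr(a^-2 b^3 a^2) * tr(b) - tr(a^-2 b^3 a^2 b)  (eliminate b^-1) = -x^3*y^3*z + x^4*y^2 + x^2*y^4 + x^2*y^2*z^2 + x^3*y*z - x^4 - 5*x^2*y^2 - x^2*z^2 + 4*x^2 + y^2 - 2
reduce: tr(a b^-1 a^-1 b^-2 a^-1 b^3 a) = tr(b^-1 a^-1 b^3 a^2 b^-1 a^-1) * tr(b) - tr(b^-1 a^-1 b^3 a^2 b^-1 a^-1 b)  (eliminate b^-1) = -x^2*y^4*z^2 + 2*x^3*y^3*z + x*y^5*z + x*y^3*z^3 - x^4*y^2 - x^2*y^4 - 2*x^3*y*z - 6*x*y^3*z - x*y*z^3 + x^4 + 6*x^2*y^2 + x^2*z^2 + y^4 + y^2*z^2 + 4*x*y*z - 4*x^2 - 4*y^2 + 2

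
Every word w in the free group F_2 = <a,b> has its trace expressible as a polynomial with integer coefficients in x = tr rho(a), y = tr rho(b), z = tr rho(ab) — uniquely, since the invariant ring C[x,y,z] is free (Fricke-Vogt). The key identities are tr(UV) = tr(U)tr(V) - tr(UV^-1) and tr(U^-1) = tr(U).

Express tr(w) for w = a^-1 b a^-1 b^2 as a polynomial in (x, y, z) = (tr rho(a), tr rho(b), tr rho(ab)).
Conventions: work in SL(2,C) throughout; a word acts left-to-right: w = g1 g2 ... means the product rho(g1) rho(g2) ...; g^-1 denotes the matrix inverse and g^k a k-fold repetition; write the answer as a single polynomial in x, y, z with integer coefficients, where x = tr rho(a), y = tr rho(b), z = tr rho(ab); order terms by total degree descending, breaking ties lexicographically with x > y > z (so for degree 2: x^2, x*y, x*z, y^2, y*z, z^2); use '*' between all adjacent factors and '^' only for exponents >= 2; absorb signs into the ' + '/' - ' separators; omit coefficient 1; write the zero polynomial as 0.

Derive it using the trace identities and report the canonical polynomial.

apply: tr(b^2) = tr(b) * tr(b) - tr(1)  (reduce the b square) = y^2 - 2
use: tr(b^3) = tr(b) * tr(b^2) - tr(b)  (reduce the b square) = y^3 - 3*y
tr(b a b) = tr(b) * tr(a b) - tr(a)  (reduce the b square) = y*z - x
tr(b^3 a) = tr(b) * tr(b a b) - tr(b a)  (reduce the b square) = y^2*z - x*y - z
use: tr(b a^-1 b^2) = tr(b^3) * tr(a) - tr(b^3 a)  (eliminate a^-1) = x*y^3 - y^2*z - 2*x*y + z
apply: tr(a b a b) = tr(a b) * tr(a b) - tr(1)  (split on a) = z^2 - 2
tr(a b a) = tr(a) * tr(b a) - tr(b)  (reduce the a square) = x*z - y
apply: tr(b^2 a b a) = tr(b) * tr(a b a b) - tr(a b a)  (reduce the b square) = y*z^2 - x*z - y
tr(b a^-1 b^2 a) = tr(b^2 a b) * tr(a) - tr(b^2 a b a)  (eliminate a^-1) = x*y^2*z - x^2*y - y*z^2 + y
use: tr(a^-1 b a^-1 b^2) = tr(b a^-1 b^2) * tr(a) - tr(b a^-1 b^2 a)  (eliminate a^-1) = x^2*y^3 - 2*x*y^2*z - x^2*y + y*z^2 + x*z - y

x^2*y^3 - 2*x*y^2*z - x^2*y + y*z^2 + x*z - y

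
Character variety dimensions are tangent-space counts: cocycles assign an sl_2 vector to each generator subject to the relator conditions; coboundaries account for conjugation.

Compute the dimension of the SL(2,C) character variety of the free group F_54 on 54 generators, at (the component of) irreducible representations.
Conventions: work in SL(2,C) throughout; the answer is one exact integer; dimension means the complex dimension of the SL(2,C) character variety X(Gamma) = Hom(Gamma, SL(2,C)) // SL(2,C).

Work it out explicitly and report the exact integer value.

159

Gamma = F_54 has 54 generators and no relators.
Z^1(Gamma, Ad rho) = (sl_2)^54: a cocycle is a free choice of one sl_2 vector per generator, so dim Z^1 = 3*54 = 162.
At an irreducible rho the centralizer of the image in sl_2 is 0, so the coboundary map sl_2 -> Z^1 is injective: dim B^1 = 3.
dim X = dim H^1 = dim Z^1 - dim B^1 = 162 - 3 = 159.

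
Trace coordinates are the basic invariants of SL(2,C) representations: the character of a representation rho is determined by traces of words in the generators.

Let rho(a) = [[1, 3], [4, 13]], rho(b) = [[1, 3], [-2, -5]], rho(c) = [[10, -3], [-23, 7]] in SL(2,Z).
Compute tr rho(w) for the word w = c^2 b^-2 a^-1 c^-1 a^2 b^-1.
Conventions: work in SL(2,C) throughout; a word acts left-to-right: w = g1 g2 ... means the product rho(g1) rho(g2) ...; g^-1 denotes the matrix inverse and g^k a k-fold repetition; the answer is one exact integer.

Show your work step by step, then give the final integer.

rho(c) = [[10, -3], [-23, 7]]
... * rho(c) = [[10, -3], [-23, 7]]  ->  [[169, -51], [-391, 118]]
... * rho(b^-1) = [[-5, -3], [2, 1]]  ->  [[-947, -558], [2191, 1291]]
... * rho(b^-1) = [[-5, -3], [2, 1]]  ->  [[3619, 2283], [-8373, -5282]]
... * rho(a^-1) = [[13, -3], [-4, 1]]  ->  [[37915, -8574], [-87721, 19837]]
... * rho(c^-1) = [[7, 3], [23, 10]]  ->  [[68203, 28005], [-157796, -64793]]
... * rho(a) = [[1, 3], [4, 13]]  ->  [[180223, 568674], [-416968, -1315697]]
... * rho(a) = [[1, 3], [4, 13]]  ->  [[2454919, 7933431], [-5679756, -18354965]]
... * rho(b^-1) = [[-5, -3], [2, 1]]  ->  [[3592267, 568674], [-8311150, -1315697]]
tr = 3592267 + -1315697 = 2276570

2276570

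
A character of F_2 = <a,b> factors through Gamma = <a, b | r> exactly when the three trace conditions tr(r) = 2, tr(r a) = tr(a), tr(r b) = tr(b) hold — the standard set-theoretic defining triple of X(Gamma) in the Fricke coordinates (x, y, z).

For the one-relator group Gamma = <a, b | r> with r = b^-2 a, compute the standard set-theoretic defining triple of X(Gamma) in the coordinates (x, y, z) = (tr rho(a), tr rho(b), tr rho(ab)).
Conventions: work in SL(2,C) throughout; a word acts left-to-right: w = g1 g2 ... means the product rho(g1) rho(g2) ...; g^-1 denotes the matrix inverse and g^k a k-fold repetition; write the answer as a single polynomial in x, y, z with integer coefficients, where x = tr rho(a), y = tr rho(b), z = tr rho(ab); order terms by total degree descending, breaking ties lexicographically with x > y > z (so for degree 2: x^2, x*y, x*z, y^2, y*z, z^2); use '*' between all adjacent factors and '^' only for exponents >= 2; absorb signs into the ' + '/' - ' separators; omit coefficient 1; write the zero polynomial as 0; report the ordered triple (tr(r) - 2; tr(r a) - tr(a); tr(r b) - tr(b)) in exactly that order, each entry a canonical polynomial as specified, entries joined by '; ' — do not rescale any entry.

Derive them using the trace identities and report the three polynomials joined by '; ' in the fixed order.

trace(a b^-1) = trace(a) * trace(b) - trace(a b) = x*y - z
trace(b^-2 a) = trace(a b^-1) * trace(b) - trace(a) = x*y^2 - y*z - x
use: trace(a^2) = trace(a) * trace(a) - trace(1) = x^2 - 2
apply: trace(a^2 b) = trace(a) * trace(b a) - trace(b) = x*z - y
trace(b^-1 a^2) = trace(a^2) * trace(b) - trace(a^2 b) = x^2*y - x*z - y
apply: trace(b^-2 a^2) = trace(b^-1 a^2) * trace(b) - trace(b^-1 a^2 b) = x^2*y^2 - x*y*z - x^2 - y^2 + 2
assemble the triple (trace(r) - 2; trace(r a) - x; trace(r b) - y)

x*y^2 - y*z - x - 2; x^2*y^2 - x*y*z - x^2 - y^2 - x + 2; x*y - y - z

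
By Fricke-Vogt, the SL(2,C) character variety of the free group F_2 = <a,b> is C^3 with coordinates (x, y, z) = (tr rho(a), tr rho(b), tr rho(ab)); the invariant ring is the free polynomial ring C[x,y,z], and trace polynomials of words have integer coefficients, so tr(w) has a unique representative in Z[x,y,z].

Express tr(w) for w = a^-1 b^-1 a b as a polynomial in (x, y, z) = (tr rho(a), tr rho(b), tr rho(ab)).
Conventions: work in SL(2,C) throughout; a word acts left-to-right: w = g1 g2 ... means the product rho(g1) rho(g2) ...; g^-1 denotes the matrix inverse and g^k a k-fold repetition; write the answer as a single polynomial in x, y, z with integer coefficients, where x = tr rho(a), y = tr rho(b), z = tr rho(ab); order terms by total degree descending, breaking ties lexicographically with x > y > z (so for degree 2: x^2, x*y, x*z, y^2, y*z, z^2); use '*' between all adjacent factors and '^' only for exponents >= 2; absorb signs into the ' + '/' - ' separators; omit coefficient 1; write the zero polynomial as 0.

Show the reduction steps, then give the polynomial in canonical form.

-x*y*z + x^2 + y^2 + z^2 - 2

reduce: tr(a b a) = tr(a) * tr(b a) - tr(b)  (reduce the a square) = x*z - y
tr(a b a b) = tr(b a) * tr(b a) - tr(1)  (split on b) = z^2 - 2
tr(b^-1 a b a) = tr(a b a) * tr(b) - tr(a b a b)  (eliminate b^-1) = x*y*z - y^2 - z^2 + 2
tr(a^-1 b^-1 a b) = tr(b^-1 a b) * tr(a) - tr(b^-1 a b a)  (eliminate a^-1) = -x*y*z + x^2 + y^2 + z^2 - 2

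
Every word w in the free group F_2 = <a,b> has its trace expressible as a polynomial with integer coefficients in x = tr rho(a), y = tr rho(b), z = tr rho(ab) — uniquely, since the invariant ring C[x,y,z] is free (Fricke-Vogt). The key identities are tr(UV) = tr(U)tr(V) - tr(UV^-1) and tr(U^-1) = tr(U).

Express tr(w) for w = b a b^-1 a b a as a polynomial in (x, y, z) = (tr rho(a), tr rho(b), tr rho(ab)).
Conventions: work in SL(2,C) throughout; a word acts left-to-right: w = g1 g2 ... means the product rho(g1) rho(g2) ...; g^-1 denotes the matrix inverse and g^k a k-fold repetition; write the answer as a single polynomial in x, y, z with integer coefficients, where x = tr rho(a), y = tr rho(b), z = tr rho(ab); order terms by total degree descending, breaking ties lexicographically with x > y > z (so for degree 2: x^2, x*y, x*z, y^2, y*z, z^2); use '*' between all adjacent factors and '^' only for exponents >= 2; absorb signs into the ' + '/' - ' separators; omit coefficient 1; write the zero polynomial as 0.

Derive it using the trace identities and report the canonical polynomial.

next, tr(b a b a) = tr(a b) tr(a b) - tr(1)   [split at repeated a] = z^2 - 2
tr(b a b) = tr(b) tr(a b) - tr(a) = y*z - x
next, tr(a b a b a) = tr(a) tr(b a b a) - tr(b a b) = x*z^2 - y*z - x
tr(a b a b a b) = tr(b a) tr(b a b a) - tr(b^-1 a^-1)   [split at repeated b] = z^3 - 3*z
and tr(b a b^-1 a b a) = tr(a b a b a) tr(b) - tr(a b a b a b) = x*y*z^2 - y^2*z - z^3 - x*y + 3*z

x*y*z^2 - y^2*z - z^3 - x*y + 3*z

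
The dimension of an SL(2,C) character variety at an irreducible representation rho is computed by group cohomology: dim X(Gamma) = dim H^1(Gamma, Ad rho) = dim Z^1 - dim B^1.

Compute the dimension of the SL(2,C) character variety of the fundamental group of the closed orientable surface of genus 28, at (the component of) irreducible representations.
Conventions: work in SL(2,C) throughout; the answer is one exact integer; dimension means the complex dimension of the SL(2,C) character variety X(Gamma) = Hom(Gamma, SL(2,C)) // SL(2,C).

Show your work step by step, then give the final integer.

Gamma = pi_1(Sigma_28) = < a_1, b_1, ..., a_28, b_28 | prod [a_i, b_i] > has 2g = 56 generators and 1 relator.
Unconstrained cocycle data is one sl_2 vector per generator (168 dimensions), cut by the relator condition d_2(z) = 0.
d_2 is surjective at irreducible rho (its cokernel H^2 is dual to H^0 = 0), so dim Z^1 = 168 - 3 = 165.
Coboundaries contribute dim B^1 = 3 (injective at irreducible rho).
Hence dim X = 165 - 3 = 162.

162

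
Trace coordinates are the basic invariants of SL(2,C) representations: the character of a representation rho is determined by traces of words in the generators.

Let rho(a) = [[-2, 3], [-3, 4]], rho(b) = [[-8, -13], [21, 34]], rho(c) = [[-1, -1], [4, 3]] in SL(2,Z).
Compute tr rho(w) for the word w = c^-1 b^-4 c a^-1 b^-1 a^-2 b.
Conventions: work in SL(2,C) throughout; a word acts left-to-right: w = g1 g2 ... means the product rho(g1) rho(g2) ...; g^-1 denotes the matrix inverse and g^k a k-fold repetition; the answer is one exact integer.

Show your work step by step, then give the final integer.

rho(c^-1) = [[3, 1], [-4, -1]]
... * rho(b^-1) = [[34, 13], [-21, -8]]  ->  [[81, 31], [-115, -44]]
... * rho(b^-1) = [[34, 13], [-21, -8]]  ->  [[2103, 805], [-2986, -1143]]
... * rho(b^-1) = [[34, 13], [-21, -8]]  ->  [[54597, 20899], [-77521, -29674]]
... * rho(b^-1) = [[34, 13], [-21, -8]]  ->  [[1417419, 542569], [-2012560, -770381]]
... * rho(c) = [[-1, -1], [4, 3]]  ->  [[752857, 210288], [-1068964, -298583]]
... * rho(a^-1) = [[4, -3], [3, -2]]  ->  [[3642292, -2679147], [-5171605, 3804058]]
... * rho(b^-1) = [[34, 13], [-21, -8]]  ->  [[180100015, 68782972], [-255719788, -97663329]]
... * rho(a^-1) = [[4, -3], [3, -2]]  ->  [[926748976, -677865989], [-1315869139, 962486022]]
... * rho(a^-1) = [[4, -3], [3, -2]]  ->  [[1673397937, -1424514950], [-2376018490, 2022635373]]
... * rho(b) = [[-8, -13], [21, 34]]  ->  [[-43301997446, -70187681481], [61483490753, 99657843052]]
tr = -43301997446 + 99657843052 = 56355845606

56355845606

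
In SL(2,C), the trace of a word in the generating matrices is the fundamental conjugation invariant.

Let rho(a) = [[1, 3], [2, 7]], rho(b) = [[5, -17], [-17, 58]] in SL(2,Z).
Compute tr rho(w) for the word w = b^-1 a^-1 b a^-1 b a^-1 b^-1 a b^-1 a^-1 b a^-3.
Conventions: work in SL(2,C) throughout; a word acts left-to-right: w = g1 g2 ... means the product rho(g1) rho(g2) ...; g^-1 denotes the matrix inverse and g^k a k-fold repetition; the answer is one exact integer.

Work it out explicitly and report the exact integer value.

rho(b^-1) = [[58, 17], [17, 5]]
... * rho(a^-1) = [[7, -3], [-2, 1]]  ->  [[372, -157], [109, -46]]
... * rho(b) = [[5, -17], [-17, 58]]  ->  [[4529, -15430], [1327, -4521]]
... * rho(a^-1) = [[7, -3], [-2, 1]]  ->  [[62563, -29017], [18331, -8502]]
... * rho(b) = [[5, -17], [-17, 58]]  ->  [[806104, -2746557], [236189, -804743]]
... * rho(a^-1) = [[7, -3], [-2, 1]]  ->  [[11135842, -5164869], [3262809, -1513310]]
... * rho(b^-1) = [[58, 17], [17, 5]]  ->  [[558076063, 163484969], [163516652, 47901203]]
... * rho(a) = [[1, 3], [2, 7]]  ->  [[885046001, 2818622972], [259319058, 825858377]]
... * rho(b^-1) = [[58, 17], [17, 5]]  ->  [[99249258582, 29138896877], [29080097773, 8537715871]]
... * rho(a^-1) = [[7, -3], [-2, 1]]  ->  [[636467016320, -268608878869], [186485252669, -78702577448]]
... * rho(b) = [[5, -17], [-17, 58]]  ->  [[7748686022373, -26399254251842], [2270370079961, -7734998787357]]
... * rho(a^-1) = [[7, -3], [-2, 1]]  ->  [[107039310660295, -49645312318961], [31362588134441, -14546109027240]]
... * rho(a^-1) = [[7, -3], [-2, 1]]  ->  [[848565799259987, -370763244299846], [248630334995567, -108633873430563]]
... * rho(a^-1) = [[7, -3], [-2, 1]]  ->  [[6681487083419601, -2916460642079807], [1957680091830095, -854524878417264]]
tr = 6681487083419601 + -854524878417264 = 5826962205002337

5826962205002337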